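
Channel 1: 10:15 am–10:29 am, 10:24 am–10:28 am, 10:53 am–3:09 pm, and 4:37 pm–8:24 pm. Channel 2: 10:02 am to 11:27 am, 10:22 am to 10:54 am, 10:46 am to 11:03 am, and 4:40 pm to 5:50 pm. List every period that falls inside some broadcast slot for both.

First set merges to 10:15 am–10:29 am, 10:53 am–3:09 pm, 4:37 pm–8:24 pm.
Second set merges to 10:02 am–11:27 am, 4:40 pm–5:50 pm.
10:15 am–10:29 am overlaps B on 10:15 am–10:29 am.
10:53 am–3:09 pm overlaps B on 10:53 am–11:27 am.
4:37 pm–8:24 pm overlaps B on 4:40 pm–5:50 pm.

10:15 am–10:29 am, 10:53 am–11:27 am, 4:40 pm–5:50 pm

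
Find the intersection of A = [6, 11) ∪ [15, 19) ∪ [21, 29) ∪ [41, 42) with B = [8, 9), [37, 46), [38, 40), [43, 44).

[8, 9) ∪ [41, 42)

B, merged: [8, 9), [37, 46).
[6, 11) ∩ B → [8, 9).
[15, 19) meets no B interval.
[21, 29) meets no B interval.
[41, 42) ∩ B → [41, 42).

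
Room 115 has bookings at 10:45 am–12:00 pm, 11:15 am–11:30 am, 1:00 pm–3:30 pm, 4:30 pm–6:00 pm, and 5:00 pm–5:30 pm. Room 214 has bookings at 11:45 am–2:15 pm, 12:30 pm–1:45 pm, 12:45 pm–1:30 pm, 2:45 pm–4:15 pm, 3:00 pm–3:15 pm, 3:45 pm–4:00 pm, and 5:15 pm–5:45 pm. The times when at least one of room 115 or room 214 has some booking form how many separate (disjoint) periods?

2

First set merges to 10:45 am-12:00 pm, 1:00 pm-3:30 pm, 4:30 pm-6:00 pm.
Second set merges to 11:45 am-2:15 pm, 2:45 pm-4:15 pm, 5:15 pm-5:45 pm.
A ∪ B = 10:45 am-4:15 pm, 4:30 pm-6:00 pm.
That is 2 disjoint pieces.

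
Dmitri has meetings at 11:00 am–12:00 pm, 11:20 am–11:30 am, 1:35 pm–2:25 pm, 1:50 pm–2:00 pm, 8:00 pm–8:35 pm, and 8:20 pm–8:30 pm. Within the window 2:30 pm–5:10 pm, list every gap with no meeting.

Covered (merged): 11:00 am–12:00 pm, 1:35 pm–2:25 pm, 8:00 pm–8:35 pm.
Uncovered inside 2:30 pm–5:10 pm: 2:30 pm–5:10 pm.

2:30 pm–5:10 pm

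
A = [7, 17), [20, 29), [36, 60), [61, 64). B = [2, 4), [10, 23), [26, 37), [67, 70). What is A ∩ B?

[10, 17) ∪ [20, 23) ∪ [26, 29) ∪ [36, 37)

[7, 17) ∩ B → [10, 17).
[20, 29) ∩ B → [20, 23), [26, 29).
[36, 60) ∩ B → [36, 37).
[61, 64) meets no B interval.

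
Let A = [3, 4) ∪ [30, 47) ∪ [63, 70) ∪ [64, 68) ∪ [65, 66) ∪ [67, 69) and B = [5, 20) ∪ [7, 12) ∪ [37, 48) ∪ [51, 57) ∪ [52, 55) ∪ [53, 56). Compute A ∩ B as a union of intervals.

First set merges to [3, 4), [30, 47), [63, 70).
Second set merges to [5, 20), [37, 48), [51, 57).
[3, 4) meets no B interval.
[30, 47) ∩ B → [37, 47).
[63, 70) meets no B interval.

[37, 47)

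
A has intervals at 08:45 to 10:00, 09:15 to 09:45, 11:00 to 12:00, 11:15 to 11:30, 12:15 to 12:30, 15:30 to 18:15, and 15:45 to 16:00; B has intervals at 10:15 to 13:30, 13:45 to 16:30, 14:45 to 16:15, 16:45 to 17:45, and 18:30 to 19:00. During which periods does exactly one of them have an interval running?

08:45–10:00, 10:15–11:00, 12:00–12:15, 12:30–13:30, 13:45–15:30, 16:30–16:45, 17:45–18:15, 18:30–19:00

A, merged: 08:45–10:00, 11:00–12:00, 12:15–12:30, 15:30–18:15.
B, merged: 10:15–13:30, 13:45–16:30, 16:45–17:45, 18:30–19:00.
A but not B: 08:45–10:00, 16:30–16:45, 17:45–18:15.
B but not A: 10:15–11:00, 12:00–12:15, 12:30–13:30, 13:45–15:30, 18:30–19:00.
Combining gives A △ B.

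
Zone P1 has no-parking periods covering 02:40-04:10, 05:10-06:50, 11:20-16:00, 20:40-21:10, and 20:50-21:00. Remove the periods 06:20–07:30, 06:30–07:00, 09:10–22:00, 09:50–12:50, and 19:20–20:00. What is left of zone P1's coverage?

Merge the first list: 02:40–04:10, 05:10–06:50, 11:20–16:00, 20:40–21:10.
Merge the second list: 06:20–07:30, 09:10–22:00.
02:40–04:10 is untouched.
05:10–06:50 with B removed leaves 05:10–06:20.
11:20–16:00 lies entirely inside B → drops out.
20:40–21:10 lies entirely inside B → drops out.

02:40–04:10, 05:10–06:20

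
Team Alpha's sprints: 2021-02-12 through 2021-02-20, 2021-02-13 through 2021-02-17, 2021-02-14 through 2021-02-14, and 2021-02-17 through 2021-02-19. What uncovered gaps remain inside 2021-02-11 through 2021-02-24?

2021-02-11 through 2021-02-11, 2021-02-21 through 2021-02-24

After merging, the occupied span is 2021-02-12 through 2021-02-20.
Gaps within 2021-02-11 through 2021-02-24: 2021-02-11 through 2021-02-11, 2021-02-21 through 2021-02-24.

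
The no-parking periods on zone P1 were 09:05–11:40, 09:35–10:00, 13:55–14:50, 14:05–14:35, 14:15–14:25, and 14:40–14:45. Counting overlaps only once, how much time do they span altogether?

3 h 30 min

Merged: 09:05–11:40, 13:55–14:50.
Lengths: 2 h 35 min + 55 min = 3 h 30 min.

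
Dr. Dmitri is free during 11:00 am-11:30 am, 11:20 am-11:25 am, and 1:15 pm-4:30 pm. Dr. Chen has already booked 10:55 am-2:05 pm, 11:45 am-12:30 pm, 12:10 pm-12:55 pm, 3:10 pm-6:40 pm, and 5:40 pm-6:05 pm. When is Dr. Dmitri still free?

A, merged: 11:00 am–11:30 am, 1:15 pm–4:30 pm.
B, merged: 10:55 am–2:05 pm, 3:10 pm–6:40 pm.
11:00 am–11:30 am: entirely removed.
1:15 pm–4:30 pm \ B = 2:05 pm–3:10 pm.

2:05 pm–3:10 pm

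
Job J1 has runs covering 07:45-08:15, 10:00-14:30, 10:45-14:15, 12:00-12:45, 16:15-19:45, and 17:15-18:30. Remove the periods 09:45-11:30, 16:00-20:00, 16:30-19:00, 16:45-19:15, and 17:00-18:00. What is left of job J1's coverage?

07:45-08:15, 11:30-14:30

A, merged: 07:45-08:15, 10:00-14:30, 16:15-19:45.
B, merged: 09:45-11:30, 16:00-20:00.
07:45-08:15: nothing removed.
10:00-14:30 \ B = 11:30-14:30.
16:15-19:45: entirely removed.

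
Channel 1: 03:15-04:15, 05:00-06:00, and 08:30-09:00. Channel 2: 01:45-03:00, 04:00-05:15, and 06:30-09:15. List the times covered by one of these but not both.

01:45–03:00, 03:15–04:00, 04:15–05:00, 05:15–06:00, 06:30–08:30, 09:00–09:15

Only in the first: 03:15–04:00, 05:15–06:00.
Only in the second: 01:45–03:00, 04:15–05:00, 06:30–08:30, 09:00–09:15.
Together these are the periods covered by exactly one.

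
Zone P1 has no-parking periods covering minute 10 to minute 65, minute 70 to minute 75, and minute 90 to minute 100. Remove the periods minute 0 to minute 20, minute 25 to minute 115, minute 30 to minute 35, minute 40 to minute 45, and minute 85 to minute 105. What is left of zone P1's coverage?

Second set merges to minute 0 to minute 20, minute 25 to minute 115.
minute 10 to minute 65 minus B → minute 20 to minute 25.
minute 70 to minute 75: fully covered by B → removed.
minute 90 to minute 100: fully covered by B → removed.

minute 20 to minute 25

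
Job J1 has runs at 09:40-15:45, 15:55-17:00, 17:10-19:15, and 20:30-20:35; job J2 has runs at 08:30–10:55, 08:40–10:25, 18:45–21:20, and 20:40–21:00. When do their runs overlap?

B, merged: 08:30–10:55, 18:45–21:20.
09:40–15:45 overlaps B on 09:40–10:55.
15:55–17:00 falls entirely outside B.
17:10–19:15 overlaps B on 18:45–19:15.
20:30–20:35 overlaps B on 20:30–20:35.

09:40–10:55, 18:45–19:15, 20:30–20:35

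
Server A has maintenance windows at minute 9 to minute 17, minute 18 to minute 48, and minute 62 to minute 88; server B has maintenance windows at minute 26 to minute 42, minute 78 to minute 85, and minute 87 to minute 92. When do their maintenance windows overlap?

minute 26 to minute 42, minute 78 to minute 85, minute 87 to minute 88

minute 9 to minute 17: no overlap with the second set.
minute 18 to minute 48 meets the second set on minute 26 to minute 42.
minute 62 to minute 88 meets the second set on minute 78 to minute 85, minute 87 to minute 88.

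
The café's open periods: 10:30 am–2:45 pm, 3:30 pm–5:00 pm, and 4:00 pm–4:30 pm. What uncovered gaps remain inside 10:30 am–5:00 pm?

2:45 pm–3:30 pm

The merged coverage is 10:30 am–2:45 pm, 3:30 pm–5:00 pm.
Complement within 10:30 am–5:00 pm: 2:45 pm–3:30 pm.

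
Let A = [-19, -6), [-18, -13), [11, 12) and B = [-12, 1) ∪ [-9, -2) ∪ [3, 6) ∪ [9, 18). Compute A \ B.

[-19, -12)

Merge the first list: [-19, -6), [11, 12).
Merge the second list: [-12, 1), [3, 6), [9, 18).
[-19, -6) with B removed leaves [-19, -12).
[11, 12) lies entirely inside B → drops out.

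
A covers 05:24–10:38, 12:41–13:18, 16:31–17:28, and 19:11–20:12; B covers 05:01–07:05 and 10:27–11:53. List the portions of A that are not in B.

07:05–10:27, 12:41–13:18, 16:31–17:28, 19:11–20:12

05:24–10:38 with B removed leaves 07:05–10:27.
12:41–13:18 is untouched.
16:31–17:28 is untouched.
19:11–20:12 is untouched.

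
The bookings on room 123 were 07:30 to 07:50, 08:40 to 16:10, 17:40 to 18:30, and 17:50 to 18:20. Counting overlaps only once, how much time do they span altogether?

Merged: 07:30-07:50, 08:40-16:10, 17:40-18:30.
Lengths: 20 min + 7 h 30 min + 50 min = 8 h 40 min.

8 h 40 min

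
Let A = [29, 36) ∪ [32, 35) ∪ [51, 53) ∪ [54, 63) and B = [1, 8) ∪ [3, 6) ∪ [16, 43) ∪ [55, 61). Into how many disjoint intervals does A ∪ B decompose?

4

Merge the first list: [29, 36), [51, 53), [54, 63).
Merge the second list: [1, 8), [16, 43), [55, 61).
A ∪ B = [1, 8), [16, 43), [51, 53), [54, 63).
That is 4 disjoint pieces.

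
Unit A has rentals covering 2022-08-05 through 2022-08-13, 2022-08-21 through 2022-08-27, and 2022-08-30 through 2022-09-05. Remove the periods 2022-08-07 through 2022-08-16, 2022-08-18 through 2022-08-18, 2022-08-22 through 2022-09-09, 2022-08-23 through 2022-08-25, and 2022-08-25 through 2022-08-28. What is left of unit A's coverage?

2022-08-05 through 2022-08-06, 2022-08-21 through 2022-08-21

Second set merges to 2022-08-07 through 2022-08-16, 2022-08-18 through 2022-08-18, 2022-08-22 through 2022-09-09.
2022-08-05 through 2022-08-13 minus B → 2022-08-05 through 2022-08-06.
2022-08-21 through 2022-08-27 minus B → 2022-08-21 through 2022-08-21.
2022-08-30 through 2022-09-05: fully covered by B → removed.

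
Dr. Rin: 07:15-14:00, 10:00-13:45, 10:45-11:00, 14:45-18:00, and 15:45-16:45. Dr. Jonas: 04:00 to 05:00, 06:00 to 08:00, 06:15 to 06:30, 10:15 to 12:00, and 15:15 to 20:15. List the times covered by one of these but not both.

04:00–05:00, 06:00–07:15, 08:00–10:15, 12:00–14:00, 14:45–15:15, 18:00–20:15

First set merges to 07:15–14:00, 14:45–18:00.
Second set merges to 04:00–05:00, 06:00–08:00, 10:15–12:00, 15:15–20:15.
Only in the first: 08:00–10:15, 12:00–14:00, 14:45–15:15.
Only in the second: 04:00–05:00, 06:00–07:15, 18:00–20:15.
Together these are the periods covered by exactly one.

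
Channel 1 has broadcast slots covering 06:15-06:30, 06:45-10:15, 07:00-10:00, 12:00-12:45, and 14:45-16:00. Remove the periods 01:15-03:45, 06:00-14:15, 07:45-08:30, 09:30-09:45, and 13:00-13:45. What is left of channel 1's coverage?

14:45–16:00

Merge the first list: 06:15–06:30, 06:45–10:15, 12:00–12:45, 14:45–16:00.
Merge the second list: 01:15–03:45, 06:00–14:15.
06:15–06:30 lies entirely inside B → drops out.
06:45–10:15 lies entirely inside B → drops out.
12:00–12:45 lies entirely inside B → drops out.
14:45–16:00 is untouched.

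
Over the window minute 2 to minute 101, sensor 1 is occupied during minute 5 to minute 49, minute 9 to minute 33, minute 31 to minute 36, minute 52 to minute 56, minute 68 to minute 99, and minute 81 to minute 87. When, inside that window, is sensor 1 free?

Covered (merged): minute 5 to minute 49, minute 52 to minute 56, minute 68 to minute 99.
Gaps within minute 2 to minute 101: minute 2 to minute 5, minute 49 to minute 52, minute 56 to minute 68, minute 99 to minute 101.

minute 2 to minute 5, minute 49 to minute 52, minute 56 to minute 68, minute 99 to minute 101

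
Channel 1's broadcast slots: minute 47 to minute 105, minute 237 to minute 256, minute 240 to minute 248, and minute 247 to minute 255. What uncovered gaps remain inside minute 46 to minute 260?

Covered (merged): minute 47 to minute 105, minute 237 to minute 256.
Uncovered inside minute 46 to minute 260: minute 46 to minute 47, minute 105 to minute 237, minute 256 to minute 260.

minute 46 to minute 47, minute 105 to minute 237, minute 256 to minute 260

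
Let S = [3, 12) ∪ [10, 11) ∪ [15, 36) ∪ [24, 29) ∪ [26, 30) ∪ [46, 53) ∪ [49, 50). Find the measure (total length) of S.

37

Merged: [3, 12), [15, 36), [46, 53).
Lengths: 9 + 21 + 7 = 37.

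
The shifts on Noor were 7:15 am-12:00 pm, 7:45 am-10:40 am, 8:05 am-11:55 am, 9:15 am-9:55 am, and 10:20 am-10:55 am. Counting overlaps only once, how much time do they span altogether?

Merged: 7:15 am–12:00 pm.
Length: 4 h 45 min.

4 h 45 min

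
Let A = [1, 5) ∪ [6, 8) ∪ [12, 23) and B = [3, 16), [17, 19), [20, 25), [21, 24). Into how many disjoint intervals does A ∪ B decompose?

B, merged: [3, 16), [17, 19), [20, 25).
A ∪ B = [1, 25).
That is 1 disjoint piece.

1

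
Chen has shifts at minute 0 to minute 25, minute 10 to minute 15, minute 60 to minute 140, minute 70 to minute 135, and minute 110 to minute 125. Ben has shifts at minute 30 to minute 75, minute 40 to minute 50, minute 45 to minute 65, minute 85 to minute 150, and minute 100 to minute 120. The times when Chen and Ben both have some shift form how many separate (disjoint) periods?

2

A, merged: minute 0 to minute 25, minute 60 to minute 140.
B, merged: minute 30 to minute 75, minute 85 to minute 150.
A ∩ B = minute 60 to minute 75, minute 85 to minute 140.
That is 2 disjoint pieces.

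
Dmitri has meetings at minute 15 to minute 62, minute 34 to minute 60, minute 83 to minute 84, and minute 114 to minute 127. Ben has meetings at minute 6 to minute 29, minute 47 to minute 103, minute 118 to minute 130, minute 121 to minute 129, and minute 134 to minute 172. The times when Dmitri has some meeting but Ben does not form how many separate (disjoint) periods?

2

Merge the first list: minute 15 to minute 62, minute 83 to minute 84, minute 114 to minute 127.
Merge the second list: minute 6 to minute 29, minute 47 to minute 103, minute 118 to minute 130, minute 134 to minute 172.
A \ B = minute 29 to minute 47, minute 114 to minute 118.
That is 2 disjoint pieces.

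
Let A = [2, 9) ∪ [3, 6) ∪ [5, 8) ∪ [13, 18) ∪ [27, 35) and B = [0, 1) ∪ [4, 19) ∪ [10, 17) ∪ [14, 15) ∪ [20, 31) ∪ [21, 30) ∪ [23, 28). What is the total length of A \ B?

6

A, merged: [2, 9), [13, 18), [27, 35).
B, merged: [0, 1), [4, 19), [20, 31).
A \ B = [2, 4), [31, 35).
Total: 2 + 4 = 6.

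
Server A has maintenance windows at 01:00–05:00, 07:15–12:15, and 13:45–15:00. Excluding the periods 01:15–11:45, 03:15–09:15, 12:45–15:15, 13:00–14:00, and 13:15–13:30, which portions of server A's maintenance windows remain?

01:00-01:15, 11:45-12:15

B, merged: 01:15-11:45, 12:45-15:15.
01:00-05:00 with B removed leaves 01:00-01:15.
07:15-12:15 with B removed leaves 11:45-12:15.
13:45-15:00 lies entirely inside B → drops out.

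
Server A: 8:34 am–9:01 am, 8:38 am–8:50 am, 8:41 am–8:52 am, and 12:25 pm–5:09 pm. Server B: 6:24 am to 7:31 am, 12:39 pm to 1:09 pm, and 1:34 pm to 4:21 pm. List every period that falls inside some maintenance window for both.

A, merged: 8:34 am–9:01 am, 12:25 pm–5:09 pm.
8:34 am–9:01 am meets no B interval.
12:25 pm–5:09 pm ∩ B → 12:39 pm–1:09 pm, 1:34 pm–4:21 pm.

12:39 pm–1:09 pm, 1:34 pm–4:21 pm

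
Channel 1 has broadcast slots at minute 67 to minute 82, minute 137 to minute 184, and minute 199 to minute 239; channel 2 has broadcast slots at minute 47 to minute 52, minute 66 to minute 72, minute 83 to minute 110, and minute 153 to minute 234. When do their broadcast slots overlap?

minute 67 to minute 72, minute 153 to minute 184, minute 199 to minute 234

minute 67 to minute 82 overlaps B on minute 67 to minute 72.
minute 137 to minute 184 overlaps B on minute 153 to minute 184.
minute 199 to minute 239 overlaps B on minute 199 to minute 234.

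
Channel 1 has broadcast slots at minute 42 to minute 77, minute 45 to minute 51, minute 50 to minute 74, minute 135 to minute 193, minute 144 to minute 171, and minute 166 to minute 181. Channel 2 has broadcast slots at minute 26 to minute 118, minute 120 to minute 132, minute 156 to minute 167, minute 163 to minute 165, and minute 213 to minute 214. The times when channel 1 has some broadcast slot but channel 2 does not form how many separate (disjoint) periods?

First set merges to minute 42 to minute 77, minute 135 to minute 193.
Second set merges to minute 26 to minute 118, minute 120 to minute 132, minute 156 to minute 167, minute 213 to minute 214.
A \ B = minute 135 to minute 156, minute 167 to minute 193.
That is 2 disjoint pieces.

2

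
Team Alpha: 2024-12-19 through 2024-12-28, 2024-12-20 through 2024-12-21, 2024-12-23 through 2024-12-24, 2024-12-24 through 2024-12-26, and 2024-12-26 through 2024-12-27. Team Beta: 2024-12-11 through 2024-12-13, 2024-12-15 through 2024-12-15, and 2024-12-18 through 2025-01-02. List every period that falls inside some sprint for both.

2024-12-19 through 2024-12-28

Merge the first list: 2024-12-19 through 2024-12-28.
2024-12-19 through 2024-12-28 ∩ B → 2024-12-19 through 2024-12-28.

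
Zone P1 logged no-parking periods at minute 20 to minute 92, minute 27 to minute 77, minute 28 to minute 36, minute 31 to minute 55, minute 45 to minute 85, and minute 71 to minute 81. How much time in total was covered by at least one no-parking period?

72 minutes

Merged: minute 20 to minute 92.
Length: 72 minutes.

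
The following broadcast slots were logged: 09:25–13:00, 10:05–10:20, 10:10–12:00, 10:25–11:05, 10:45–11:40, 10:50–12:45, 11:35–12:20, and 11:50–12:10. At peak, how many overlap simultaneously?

5

At 10:50, 5 of the intervals are simultaneously active.
No point has more.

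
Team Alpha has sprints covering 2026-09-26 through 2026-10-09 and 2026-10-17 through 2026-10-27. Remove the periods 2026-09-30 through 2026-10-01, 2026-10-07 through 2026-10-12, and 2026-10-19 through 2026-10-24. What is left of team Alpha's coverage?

2026-09-26 through 2026-10-09 \ B = 2026-09-26 through 2026-09-29, 2026-10-02 through 2026-10-06.
2026-10-17 through 2026-10-27 \ B = 2026-10-17 through 2026-10-18, 2026-10-25 through 2026-10-27.

2026-09-26 through 2026-09-29, 2026-10-02 through 2026-10-06, 2026-10-17 through 2026-10-18, 2026-10-25 through 2026-10-27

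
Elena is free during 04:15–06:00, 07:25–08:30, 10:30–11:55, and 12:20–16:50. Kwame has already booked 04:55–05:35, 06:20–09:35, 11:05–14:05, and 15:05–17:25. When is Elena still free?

04:15-04:55, 05:35-06:00, 10:30-11:05, 14:05-15:05

04:15-06:00 minus B → 04:15-04:55, 05:35-06:00.
07:25-08:30: fully covered by B → removed.
10:30-11:55 minus B → 10:30-11:05.
12:20-16:50 minus B → 14:05-15:05.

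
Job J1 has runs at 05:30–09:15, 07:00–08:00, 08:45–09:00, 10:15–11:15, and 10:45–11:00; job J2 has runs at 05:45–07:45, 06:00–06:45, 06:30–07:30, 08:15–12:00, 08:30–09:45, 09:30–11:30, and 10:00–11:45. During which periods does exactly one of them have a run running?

A, merged: 05:30–09:15, 10:15–11:15.
B, merged: 05:45–07:45, 08:15–12:00.
A but not B: 05:30–05:45, 07:45–08:15.
B but not A: 09:15–10:15, 11:15–12:00.
Combining gives A △ B.

05:30–05:45, 07:45–08:15, 09:15–10:15, 11:15–12:00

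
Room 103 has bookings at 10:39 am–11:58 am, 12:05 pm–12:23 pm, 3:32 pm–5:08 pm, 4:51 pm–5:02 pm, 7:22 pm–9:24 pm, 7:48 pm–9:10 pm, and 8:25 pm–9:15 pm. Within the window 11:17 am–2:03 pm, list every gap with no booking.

11:58 am–12:05 pm, 12:23 pm–2:03 pm

Covered (merged): 10:39 am–11:58 am, 12:05 pm–12:23 pm, 3:32 pm–5:08 pm, 7:22 pm–9:24 pm.
Uncovered inside 11:17 am–2:03 pm: 11:58 am–12:05 pm, 12:23 pm–2:03 pm.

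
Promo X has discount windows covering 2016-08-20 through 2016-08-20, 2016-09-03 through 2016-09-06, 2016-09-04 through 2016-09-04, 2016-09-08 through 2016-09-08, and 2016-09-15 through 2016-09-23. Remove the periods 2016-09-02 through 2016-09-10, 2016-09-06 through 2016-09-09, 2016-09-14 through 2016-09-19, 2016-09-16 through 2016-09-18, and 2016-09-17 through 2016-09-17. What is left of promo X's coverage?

A, merged: 2016-08-20 through 2016-08-20, 2016-09-03 through 2016-09-06, 2016-09-08 through 2016-09-08, 2016-09-15 through 2016-09-23.
B, merged: 2016-09-02 through 2016-09-10, 2016-09-14 through 2016-09-19.
2016-08-20 through 2016-08-20: nothing removed.
2016-09-03 through 2016-09-06: entirely removed.
2016-09-08 through 2016-09-08: entirely removed.
2016-09-15 through 2016-09-23 \ B = 2016-09-20 through 2016-09-23.

2016-08-20 through 2016-08-20, 2016-09-20 through 2016-09-23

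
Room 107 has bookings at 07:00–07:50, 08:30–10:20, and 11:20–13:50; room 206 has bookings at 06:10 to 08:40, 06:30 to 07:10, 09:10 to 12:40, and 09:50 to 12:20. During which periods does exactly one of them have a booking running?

06:10–07:00, 07:50–08:30, 08:40–09:10, 10:20–11:20, 12:40–13:50

Merge the second list: 06:10–08:40, 09:10–12:40.
A \ B = 08:40–09:10, 12:40–13:50.
B \ A = 06:10–07:00, 07:50–08:30, 10:20–11:20.
Union of the two gives the symmetric difference.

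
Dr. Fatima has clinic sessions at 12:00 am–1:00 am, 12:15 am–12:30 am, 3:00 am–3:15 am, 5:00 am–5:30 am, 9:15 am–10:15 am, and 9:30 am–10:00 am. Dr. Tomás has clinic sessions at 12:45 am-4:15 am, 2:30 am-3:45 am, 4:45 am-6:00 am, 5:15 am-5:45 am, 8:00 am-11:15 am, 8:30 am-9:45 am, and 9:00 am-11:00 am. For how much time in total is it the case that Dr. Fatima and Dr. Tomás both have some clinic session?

2 h

First set merges to 12:00 am–1:00 am, 3:00 am–3:15 am, 5:00 am–5:30 am, 9:15 am–10:15 am.
Second set merges to 12:45 am–4:15 am, 4:45 am–6:00 am, 8:00 am–11:15 am.
A ∩ B = 12:45 am–1:00 am, 3:00 am–3:15 am, 5:00 am–5:30 am, 9:15 am–10:15 am.
Total: 15 min + 15 min + 30 min + 1 h = 2 h.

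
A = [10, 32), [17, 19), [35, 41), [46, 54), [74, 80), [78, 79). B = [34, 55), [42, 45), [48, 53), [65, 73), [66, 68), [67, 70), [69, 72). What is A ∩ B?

[35, 41) ∪ [46, 54)

Merge the first list: [10, 32), [35, 41), [46, 54), [74, 80).
Merge the second list: [34, 55), [65, 73).
[10, 32) falls entirely outside B.
[35, 41) overlaps B on [35, 41).
[46, 54) overlaps B on [46, 54).
[74, 80) falls entirely outside B.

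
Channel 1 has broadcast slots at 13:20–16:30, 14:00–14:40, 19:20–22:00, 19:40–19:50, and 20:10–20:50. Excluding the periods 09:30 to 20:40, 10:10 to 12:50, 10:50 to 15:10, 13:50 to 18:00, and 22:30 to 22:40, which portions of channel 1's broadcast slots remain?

First set merges to 13:20-16:30, 19:20-22:00.
Second set merges to 09:30-20:40, 22:30-22:40.
13:20-16:30: fully covered by B → removed.
19:20-22:00 minus B → 20:40-22:00.

20:40-22:00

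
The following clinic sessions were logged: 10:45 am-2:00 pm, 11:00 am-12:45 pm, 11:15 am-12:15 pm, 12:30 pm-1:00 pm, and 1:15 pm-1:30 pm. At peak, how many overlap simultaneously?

3

Sweep endpoints in order; track running count of active intervals.
Peak of 3 reached at 11:15 am.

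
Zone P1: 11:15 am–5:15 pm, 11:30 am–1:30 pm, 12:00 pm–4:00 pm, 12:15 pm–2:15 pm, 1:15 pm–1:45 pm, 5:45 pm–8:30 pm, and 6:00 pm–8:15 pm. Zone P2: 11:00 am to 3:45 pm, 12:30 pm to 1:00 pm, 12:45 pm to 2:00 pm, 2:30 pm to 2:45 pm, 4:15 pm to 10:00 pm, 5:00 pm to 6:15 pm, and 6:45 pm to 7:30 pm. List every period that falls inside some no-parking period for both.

11:15 am–3:45 pm, 4:15 pm–5:15 pm, 5:45 pm–8:30 pm

Merge the first list: 11:15 am–5:15 pm, 5:45 pm–8:30 pm.
Merge the second list: 11:00 am–3:45 pm, 4:15 pm–10:00 pm.
11:15 am–5:15 pm ∩ B → 11:15 am–3:45 pm, 4:15 pm–5:15 pm.
5:45 pm–8:30 pm ∩ B → 5:45 pm–8:30 pm.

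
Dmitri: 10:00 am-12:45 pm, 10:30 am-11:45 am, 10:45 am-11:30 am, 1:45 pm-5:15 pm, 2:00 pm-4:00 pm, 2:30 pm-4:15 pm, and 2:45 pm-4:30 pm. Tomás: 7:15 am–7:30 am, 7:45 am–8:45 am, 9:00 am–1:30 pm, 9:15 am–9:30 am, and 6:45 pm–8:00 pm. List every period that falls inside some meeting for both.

10:00 am–12:45 pm

A, merged: 10:00 am–12:45 pm, 1:45 pm–5:15 pm.
B, merged: 7:15 am–7:30 am, 7:45 am–8:45 am, 9:00 am–1:30 pm, 6:45 pm–8:00 pm.
10:00 am–12:45 pm ∩ B → 10:00 am–12:45 pm.
1:45 pm–5:15 pm meets no B interval.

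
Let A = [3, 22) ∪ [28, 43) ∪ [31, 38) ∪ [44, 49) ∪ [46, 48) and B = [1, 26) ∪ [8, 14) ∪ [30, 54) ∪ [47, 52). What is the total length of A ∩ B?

First set merges to [3, 22), [28, 43), [44, 49).
Second set merges to [1, 26), [30, 54).
A ∩ B = [3, 22), [30, 43), [44, 49).
Total: 19 + 13 + 5 = 37.

37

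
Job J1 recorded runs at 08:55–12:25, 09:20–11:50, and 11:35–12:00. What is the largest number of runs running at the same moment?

3

Sweep endpoints in order; track running count of active intervals.
Peak of 3 reached at 11:35.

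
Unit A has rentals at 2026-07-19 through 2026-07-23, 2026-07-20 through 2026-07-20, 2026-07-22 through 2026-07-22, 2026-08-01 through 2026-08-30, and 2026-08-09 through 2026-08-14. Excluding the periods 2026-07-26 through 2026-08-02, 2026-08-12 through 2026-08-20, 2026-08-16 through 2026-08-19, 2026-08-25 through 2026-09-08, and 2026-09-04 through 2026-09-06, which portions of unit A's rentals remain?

2026-07-19 through 2026-07-23, 2026-08-03 through 2026-08-11, 2026-08-21 through 2026-08-24

A, merged: 2026-07-19 through 2026-07-23, 2026-08-01 through 2026-08-30.
B, merged: 2026-07-26 through 2026-08-02, 2026-08-12 through 2026-08-20, 2026-08-25 through 2026-09-08.
2026-07-19 through 2026-07-23: no B overlap → unchanged.
2026-08-01 through 2026-08-30 minus B → 2026-08-03 through 2026-08-11, 2026-08-21 through 2026-08-24.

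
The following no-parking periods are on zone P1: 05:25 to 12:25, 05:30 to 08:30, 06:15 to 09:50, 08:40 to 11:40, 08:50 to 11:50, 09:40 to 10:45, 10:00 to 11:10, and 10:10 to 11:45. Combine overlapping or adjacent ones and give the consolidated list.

05:30–08:30 overlaps/touches 05:25–12:25 → extend to 05:25–12:25.
06:15–09:50 overlaps/touches 05:25–12:25 → extend to 05:25–12:25.
08:40–11:40 overlaps/touches 05:25–12:25 → extend to 05:25–12:25.
08:50–11:50 overlaps/touches 05:25–12:25 → extend to 05:25–12:25.
09:40–10:45 overlaps/touches 05:25–12:25 → extend to 05:25–12:25.
10:00–11:10 overlaps/touches 05:25–12:25 → extend to 05:25–12:25.
10:10–11:45 overlaps/touches 05:25–12:25 → extend to 05:25–12:25.

05:25–12:25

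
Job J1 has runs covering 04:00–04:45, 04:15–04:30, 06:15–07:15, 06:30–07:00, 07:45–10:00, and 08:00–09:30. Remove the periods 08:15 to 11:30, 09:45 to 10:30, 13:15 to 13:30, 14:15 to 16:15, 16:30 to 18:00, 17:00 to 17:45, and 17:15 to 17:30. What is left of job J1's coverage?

04:00–04:45, 06:15–07:15, 07:45–08:15

First set merges to 04:00–04:45, 06:15–07:15, 07:45–10:00.
Second set merges to 08:15–11:30, 13:15–13:30, 14:15–16:15, 16:30–18:00.
04:00–04:45: no B overlap → unchanged.
06:15–07:15: no B overlap → unchanged.
07:45–10:00 minus B → 07:45–08:15.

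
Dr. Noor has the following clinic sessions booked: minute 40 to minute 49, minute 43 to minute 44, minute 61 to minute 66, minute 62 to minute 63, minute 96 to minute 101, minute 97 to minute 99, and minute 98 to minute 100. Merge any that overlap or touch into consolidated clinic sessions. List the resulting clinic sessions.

minute 43 to minute 44 overlaps/touches minute 40 to minute 49 → extend to minute 40 to minute 49.
minute 61 to minute 66 is disjoint → start new block.
minute 62 to minute 63 overlaps/touches minute 61 to minute 66 → extend to minute 61 to minute 66.
minute 96 to minute 101 is disjoint → start new block.
minute 97 to minute 99 overlaps/touches minute 96 to minute 101 → extend to minute 96 to minute 101.
minute 98 to minute 100 overlaps/touches minute 96 to minute 101 → extend to minute 96 to minute 101.

minute 40 to minute 49, minute 61 to minute 66, minute 96 to minute 101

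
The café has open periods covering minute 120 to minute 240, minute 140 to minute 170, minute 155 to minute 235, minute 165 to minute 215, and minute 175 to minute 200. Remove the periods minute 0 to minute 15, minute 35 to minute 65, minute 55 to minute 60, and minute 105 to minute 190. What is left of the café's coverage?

Merge the first list: minute 120 to minute 240.
Merge the second list: minute 0 to minute 15, minute 35 to minute 65, minute 105 to minute 190.
minute 120 to minute 240 with B removed leaves minute 190 to minute 240.

minute 190 to minute 240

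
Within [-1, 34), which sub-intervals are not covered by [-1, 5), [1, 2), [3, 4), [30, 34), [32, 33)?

[5, 30)

Covered (merged): [-1, 5), [30, 34).
Gaps within [-1, 34): [5, 30).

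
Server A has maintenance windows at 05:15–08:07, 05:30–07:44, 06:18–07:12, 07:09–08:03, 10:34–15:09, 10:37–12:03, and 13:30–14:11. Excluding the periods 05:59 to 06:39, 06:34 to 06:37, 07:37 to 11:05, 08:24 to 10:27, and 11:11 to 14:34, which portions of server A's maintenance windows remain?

Merge the first list: 05:15–08:07, 10:34–15:09.
Merge the second list: 05:59–06:39, 07:37–11:05, 11:11–14:34.
05:15–08:07 minus B → 05:15–05:59, 06:39–07:37.
10:34–15:09 minus B → 11:05–11:11, 14:34–15:09.

05:15–05:59, 06:39–07:37, 11:05–11:11, 14:34–15:09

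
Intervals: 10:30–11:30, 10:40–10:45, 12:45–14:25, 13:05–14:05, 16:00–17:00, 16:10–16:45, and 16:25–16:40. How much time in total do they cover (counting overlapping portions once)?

Merged: 10:30–11:30, 12:45–14:25, 16:00–17:00.
Lengths: 1 h + 1 h 40 min + 1 h = 3 h 40 min.

3 h 40 min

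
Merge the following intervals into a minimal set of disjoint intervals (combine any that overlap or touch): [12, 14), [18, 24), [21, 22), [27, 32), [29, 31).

[18, 24) is disjoint → start new block.
[21, 22) overlaps/touches [18, 24) → extend to [18, 24).
[27, 32) is disjoint → start new block.
[29, 31) overlaps/touches [27, 32) → extend to [27, 32).

[12, 14) ∪ [18, 24) ∪ [27, 32)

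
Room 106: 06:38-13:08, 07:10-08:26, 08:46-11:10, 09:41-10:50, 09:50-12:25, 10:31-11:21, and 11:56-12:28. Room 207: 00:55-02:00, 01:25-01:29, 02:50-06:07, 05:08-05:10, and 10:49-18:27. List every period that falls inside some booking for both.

Merge the first list: 06:38–13:08.
Merge the second list: 00:55–02:00, 02:50–06:07, 10:49–18:27.
06:38–13:08 ∩ B → 10:49–13:08.

10:49–13:08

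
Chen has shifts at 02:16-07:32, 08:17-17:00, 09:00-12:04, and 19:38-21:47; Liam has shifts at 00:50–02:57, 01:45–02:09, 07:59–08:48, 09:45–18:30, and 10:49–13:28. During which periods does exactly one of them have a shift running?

A, merged: 02:16–07:32, 08:17–17:00, 19:38–21:47.
B, merged: 00:50–02:57, 07:59–08:48, 09:45–18:30.
Only in the first: 02:57–07:32, 08:48–09:45, 19:38–21:47.
Only in the second: 00:50–02:16, 07:59–08:17, 17:00–18:30.
Together these are the periods covered by exactly one.

00:50–02:16, 02:57–07:32, 07:59–08:17, 08:48–09:45, 17:00–18:30, 19:38–21:47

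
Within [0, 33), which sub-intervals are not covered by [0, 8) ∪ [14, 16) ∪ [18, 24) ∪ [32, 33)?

The merged coverage is [0, 8), [14, 16), [18, 24), [32, 33).
Gaps within [0, 33): [8, 14), [16, 18), [24, 32).

[8, 14) ∪ [16, 18) ∪ [24, 32)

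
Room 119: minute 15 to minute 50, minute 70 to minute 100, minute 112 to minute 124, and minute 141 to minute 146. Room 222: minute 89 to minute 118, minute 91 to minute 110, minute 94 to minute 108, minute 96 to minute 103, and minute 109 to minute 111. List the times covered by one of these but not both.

Second set merges to minute 89 to minute 118.
A but not B: minute 15 to minute 50, minute 70 to minute 89, minute 118 to minute 124, minute 141 to minute 146.
B but not A: minute 100 to minute 112.
Combining gives A △ B.

minute 15 to minute 50, minute 70 to minute 89, minute 100 to minute 112, minute 118 to minute 124, minute 141 to minute 146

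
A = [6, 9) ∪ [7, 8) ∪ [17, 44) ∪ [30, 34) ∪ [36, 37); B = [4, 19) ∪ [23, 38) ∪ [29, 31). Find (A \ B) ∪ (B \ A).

A, merged: [6, 9), [17, 44).
B, merged: [4, 19), [23, 38).
A \ B = [19, 23), [38, 44).
B \ A = [4, 6), [9, 17).
Union of the two gives the symmetric difference.

[4, 6) ∪ [9, 17) ∪ [19, 23) ∪ [38, 44)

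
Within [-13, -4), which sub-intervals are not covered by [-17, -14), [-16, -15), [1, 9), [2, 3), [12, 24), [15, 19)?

After merging, the occupied span is [-17, -14), [1, 9), [12, 24).
Uncovered inside [-13, -4): [-13, -4).

[-13, -4)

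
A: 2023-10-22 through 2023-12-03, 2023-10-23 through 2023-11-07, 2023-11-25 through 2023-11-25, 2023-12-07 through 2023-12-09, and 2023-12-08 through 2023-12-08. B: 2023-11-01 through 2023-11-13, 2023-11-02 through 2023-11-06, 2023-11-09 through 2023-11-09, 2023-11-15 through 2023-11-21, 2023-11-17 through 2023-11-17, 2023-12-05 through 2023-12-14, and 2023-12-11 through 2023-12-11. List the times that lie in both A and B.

A, merged: 2023-10-22 through 2023-12-03, 2023-12-07 through 2023-12-09.
B, merged: 2023-11-01 through 2023-11-13, 2023-11-15 through 2023-11-21, 2023-12-05 through 2023-12-14.
2023-10-22 through 2023-12-03 ∩ B → 2023-11-01 through 2023-11-13, 2023-11-15 through 2023-11-21.
2023-12-07 through 2023-12-09 ∩ B → 2023-12-07 through 2023-12-09.

2023-11-01 through 2023-11-13, 2023-11-15 through 2023-11-21, 2023-12-07 through 2023-12-09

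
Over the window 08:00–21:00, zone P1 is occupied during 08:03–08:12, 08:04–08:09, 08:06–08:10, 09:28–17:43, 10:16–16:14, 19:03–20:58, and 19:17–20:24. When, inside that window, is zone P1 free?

Covered (merged): 08:03–08:12, 09:28–17:43, 19:03–20:58.
Uncovered inside 08:00–21:00: 08:00–08:03, 08:12–09:28, 17:43–19:03, 20:58–21:00.

08:00–08:03, 08:12–09:28, 17:43–19:03, 20:58–21:00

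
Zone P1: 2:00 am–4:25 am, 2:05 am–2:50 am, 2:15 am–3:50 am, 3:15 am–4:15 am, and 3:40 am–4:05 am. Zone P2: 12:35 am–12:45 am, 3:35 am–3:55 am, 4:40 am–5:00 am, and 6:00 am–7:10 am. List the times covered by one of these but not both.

12:35 am-12:45 am, 2:00 am-3:35 am, 3:55 am-4:25 am, 4:40 am-5:00 am, 6:00 am-7:10 am

Merge the first list: 2:00 am-4:25 am.
A but not B: 2:00 am-3:35 am, 3:55 am-4:25 am.
B but not A: 12:35 am-12:45 am, 4:40 am-5:00 am, 6:00 am-7:10 am.
Combining gives A △ B.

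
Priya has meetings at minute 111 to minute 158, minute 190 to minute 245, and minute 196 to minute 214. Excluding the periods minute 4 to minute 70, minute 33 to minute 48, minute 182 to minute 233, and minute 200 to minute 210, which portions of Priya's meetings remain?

First set merges to minute 111 to minute 158, minute 190 to minute 245.
Second set merges to minute 4 to minute 70, minute 182 to minute 233.
minute 111 to minute 158 is untouched.
minute 190 to minute 245 with B removed leaves minute 233 to minute 245.

minute 111 to minute 158, minute 233 to minute 245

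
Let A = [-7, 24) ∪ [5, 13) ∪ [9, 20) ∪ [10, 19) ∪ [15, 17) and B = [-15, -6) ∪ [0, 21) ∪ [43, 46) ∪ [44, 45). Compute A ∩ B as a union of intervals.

[-7, -6) ∪ [0, 21)

Merge the first list: [-7, 24).
Merge the second list: [-15, -6), [0, 21), [43, 46).
[-7, 24) meets the second set on [-7, -6), [0, 21).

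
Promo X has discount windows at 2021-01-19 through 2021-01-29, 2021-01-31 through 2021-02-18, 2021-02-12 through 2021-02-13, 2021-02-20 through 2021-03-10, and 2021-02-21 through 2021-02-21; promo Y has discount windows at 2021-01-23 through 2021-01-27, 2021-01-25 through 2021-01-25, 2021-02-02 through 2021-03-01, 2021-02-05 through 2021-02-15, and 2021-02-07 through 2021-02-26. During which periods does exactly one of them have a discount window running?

Merge the first list: 2021-01-19 through 2021-01-29, 2021-01-31 through 2021-02-18, 2021-02-20 through 2021-03-10.
Merge the second list: 2021-01-23 through 2021-01-27, 2021-02-02 through 2021-03-01.
Only in the first: 2021-01-19 through 2021-01-22, 2021-01-28 through 2021-01-29, 2021-01-31 through 2021-02-01, 2021-03-02 through 2021-03-10.
Only in the second: 2021-02-19 through 2021-02-19.
Together these are the periods covered by exactly one.

2021-01-19 through 2021-01-22, 2021-01-28 through 2021-01-29, 2021-01-31 through 2021-02-01, 2021-02-19 through 2021-02-19, 2021-03-02 through 2021-03-10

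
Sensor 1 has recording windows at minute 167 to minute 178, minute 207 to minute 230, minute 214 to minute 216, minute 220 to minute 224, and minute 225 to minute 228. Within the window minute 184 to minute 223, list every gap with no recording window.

minute 184 to minute 207

After merging, the occupied span is minute 167 to minute 178, minute 207 to minute 230.
Gaps within minute 184 to minute 223: minute 184 to minute 207.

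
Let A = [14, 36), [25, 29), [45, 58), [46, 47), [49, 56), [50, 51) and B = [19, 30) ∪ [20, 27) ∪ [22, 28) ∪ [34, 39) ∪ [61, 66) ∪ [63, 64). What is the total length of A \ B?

22

A, merged: [14, 36), [45, 58).
B, merged: [19, 30), [34, 39), [61, 66).
A \ B = [14, 19), [30, 34), [45, 58).
Total: 5 + 4 + 13 = 22.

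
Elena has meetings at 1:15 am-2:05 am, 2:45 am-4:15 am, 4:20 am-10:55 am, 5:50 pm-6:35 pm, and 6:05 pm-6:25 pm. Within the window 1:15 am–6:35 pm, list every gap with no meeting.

2:05 am-2:45 am, 4:15 am-4:20 am, 10:55 am-5:50 pm

After merging, the occupied span is 1:15 am-2:05 am, 2:45 am-4:15 am, 4:20 am-10:55 am, 5:50 pm-6:35 pm.
Uncovered inside 1:15 am-6:35 pm: 2:05 am-2:45 am, 4:15 am-4:20 am, 10:55 am-5:50 pm.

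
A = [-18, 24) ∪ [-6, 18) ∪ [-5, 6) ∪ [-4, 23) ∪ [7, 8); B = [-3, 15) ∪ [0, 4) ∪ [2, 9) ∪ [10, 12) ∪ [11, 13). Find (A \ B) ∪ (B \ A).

First set merges to [-18, 24).
Second set merges to [-3, 15).
A but not B: [-18, -3), [15, 24).
B but not A: none.
Combining gives A △ B.

[-18, -3) ∪ [15, 24)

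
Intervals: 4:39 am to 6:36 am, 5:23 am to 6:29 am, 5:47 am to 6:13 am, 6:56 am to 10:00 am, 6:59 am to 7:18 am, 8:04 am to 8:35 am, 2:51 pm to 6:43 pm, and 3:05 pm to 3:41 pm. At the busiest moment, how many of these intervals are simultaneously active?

Sweep endpoints in order; track running count of active intervals.
Peak of 3 reached at 5:47 am.

3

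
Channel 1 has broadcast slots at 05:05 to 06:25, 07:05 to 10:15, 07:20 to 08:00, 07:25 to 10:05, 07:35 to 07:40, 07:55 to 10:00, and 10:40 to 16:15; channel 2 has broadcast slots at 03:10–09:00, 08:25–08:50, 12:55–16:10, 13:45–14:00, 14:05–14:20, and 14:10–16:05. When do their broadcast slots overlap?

Merge the first list: 05:05–06:25, 07:05–10:15, 10:40–16:15.
Merge the second list: 03:10–09:00, 12:55–16:10.
05:05–06:25 meets the second set on 05:05–06:25.
07:05–10:15 meets the second set on 07:05–09:00.
10:40–16:15 meets the second set on 12:55–16:10.

05:05–06:25, 07:05–09:00, 12:55–16:10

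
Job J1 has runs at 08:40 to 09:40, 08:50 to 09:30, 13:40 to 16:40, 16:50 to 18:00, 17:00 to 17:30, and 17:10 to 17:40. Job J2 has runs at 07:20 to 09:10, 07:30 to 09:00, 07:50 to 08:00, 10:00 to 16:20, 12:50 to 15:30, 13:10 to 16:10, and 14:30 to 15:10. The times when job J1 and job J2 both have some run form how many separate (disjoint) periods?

2

Merge the first list: 08:40-09:40, 13:40-16:40, 16:50-18:00.
Merge the second list: 07:20-09:10, 10:00-16:20.
A ∩ B = 08:40-09:10, 13:40-16:20.
That is 2 disjoint pieces.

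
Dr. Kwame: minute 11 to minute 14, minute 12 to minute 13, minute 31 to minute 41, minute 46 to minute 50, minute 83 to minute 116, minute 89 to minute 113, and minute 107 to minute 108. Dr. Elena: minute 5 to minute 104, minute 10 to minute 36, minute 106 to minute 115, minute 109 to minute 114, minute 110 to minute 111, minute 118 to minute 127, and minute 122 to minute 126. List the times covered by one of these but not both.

First set merges to minute 11 to minute 14, minute 31 to minute 41, minute 46 to minute 50, minute 83 to minute 116.
Second set merges to minute 5 to minute 104, minute 106 to minute 115, minute 118 to minute 127.
A \ B = minute 104 to minute 106, minute 115 to minute 116.
B \ A = minute 5 to minute 11, minute 14 to minute 31, minute 41 to minute 46, minute 50 to minute 83, minute 118 to minute 127.
Union of the two gives the symmetric difference.

minute 5 to minute 11, minute 14 to minute 31, minute 41 to minute 46, minute 50 to minute 83, minute 104 to minute 106, minute 115 to minute 116, minute 118 to minute 127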